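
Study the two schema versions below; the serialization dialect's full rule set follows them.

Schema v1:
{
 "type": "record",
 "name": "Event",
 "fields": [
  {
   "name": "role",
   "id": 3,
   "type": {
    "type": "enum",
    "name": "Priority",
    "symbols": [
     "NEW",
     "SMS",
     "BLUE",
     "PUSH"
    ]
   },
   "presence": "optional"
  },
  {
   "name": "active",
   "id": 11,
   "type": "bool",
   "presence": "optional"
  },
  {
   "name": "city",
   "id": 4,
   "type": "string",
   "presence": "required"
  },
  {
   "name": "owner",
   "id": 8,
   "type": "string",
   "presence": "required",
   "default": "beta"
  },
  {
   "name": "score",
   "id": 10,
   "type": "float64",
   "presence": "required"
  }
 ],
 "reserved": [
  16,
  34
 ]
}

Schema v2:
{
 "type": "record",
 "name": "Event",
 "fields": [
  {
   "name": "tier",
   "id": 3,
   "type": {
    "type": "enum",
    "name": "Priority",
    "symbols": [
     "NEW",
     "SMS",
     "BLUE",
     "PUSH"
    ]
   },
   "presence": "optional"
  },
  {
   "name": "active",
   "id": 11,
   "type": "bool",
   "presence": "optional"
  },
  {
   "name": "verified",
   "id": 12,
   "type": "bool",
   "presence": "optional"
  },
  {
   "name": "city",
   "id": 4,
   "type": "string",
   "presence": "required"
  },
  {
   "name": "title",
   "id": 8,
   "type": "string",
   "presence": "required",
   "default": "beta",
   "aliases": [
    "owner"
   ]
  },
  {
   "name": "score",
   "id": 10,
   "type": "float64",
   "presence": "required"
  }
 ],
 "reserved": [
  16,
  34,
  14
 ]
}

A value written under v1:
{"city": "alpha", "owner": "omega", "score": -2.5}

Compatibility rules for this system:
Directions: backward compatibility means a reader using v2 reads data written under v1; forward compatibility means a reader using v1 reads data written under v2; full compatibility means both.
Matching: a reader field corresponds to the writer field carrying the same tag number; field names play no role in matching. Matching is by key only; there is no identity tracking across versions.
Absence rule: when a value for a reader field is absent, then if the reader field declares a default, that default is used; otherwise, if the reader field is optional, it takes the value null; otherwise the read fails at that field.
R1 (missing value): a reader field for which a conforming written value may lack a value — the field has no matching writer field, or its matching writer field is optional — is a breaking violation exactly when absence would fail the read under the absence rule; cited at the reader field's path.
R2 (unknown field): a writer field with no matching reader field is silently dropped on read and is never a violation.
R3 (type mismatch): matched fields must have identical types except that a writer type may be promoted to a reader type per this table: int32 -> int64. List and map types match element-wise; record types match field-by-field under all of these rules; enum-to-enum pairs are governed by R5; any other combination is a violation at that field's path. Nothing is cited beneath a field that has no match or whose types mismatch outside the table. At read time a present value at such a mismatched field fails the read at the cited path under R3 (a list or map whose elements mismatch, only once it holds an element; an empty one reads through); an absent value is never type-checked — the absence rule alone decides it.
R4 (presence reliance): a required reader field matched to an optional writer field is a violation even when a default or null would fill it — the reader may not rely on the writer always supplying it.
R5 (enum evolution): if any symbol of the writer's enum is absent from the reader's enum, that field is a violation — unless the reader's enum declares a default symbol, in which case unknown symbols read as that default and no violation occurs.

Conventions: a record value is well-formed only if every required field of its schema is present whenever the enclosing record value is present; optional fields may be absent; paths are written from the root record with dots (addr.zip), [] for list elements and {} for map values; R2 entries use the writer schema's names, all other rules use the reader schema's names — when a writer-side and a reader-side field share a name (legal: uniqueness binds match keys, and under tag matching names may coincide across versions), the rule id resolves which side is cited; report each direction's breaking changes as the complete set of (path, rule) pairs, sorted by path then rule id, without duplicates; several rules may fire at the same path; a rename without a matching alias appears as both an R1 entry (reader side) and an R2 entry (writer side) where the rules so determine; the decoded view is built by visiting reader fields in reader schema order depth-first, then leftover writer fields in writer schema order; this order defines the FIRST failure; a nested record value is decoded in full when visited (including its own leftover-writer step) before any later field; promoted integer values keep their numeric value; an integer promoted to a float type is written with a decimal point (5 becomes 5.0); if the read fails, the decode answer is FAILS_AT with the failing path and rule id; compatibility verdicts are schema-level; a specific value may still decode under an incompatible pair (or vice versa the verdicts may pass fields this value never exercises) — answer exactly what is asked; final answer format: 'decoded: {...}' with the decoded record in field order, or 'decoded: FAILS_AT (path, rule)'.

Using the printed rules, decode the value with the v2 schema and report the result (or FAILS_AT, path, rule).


decoded: {"tier": null, "active": null, "verified": null, "city": "alpha", "title": "omega", "score": -2.5}

arrows below run writer -> reader for Event
decode walk for Event under reader schema v2:
  tier := null (absent, optional -> null)
  active := null (absent, optional -> null)
  verified := null (absent, optional -> null)
  city := "alpha"
  title := "omega" (from writer owner)
  score := -2.5
  => decoded: {"tier": null, "active": null, "verified": null, "city": "alpha", "title": "omega", "score": -2.5}


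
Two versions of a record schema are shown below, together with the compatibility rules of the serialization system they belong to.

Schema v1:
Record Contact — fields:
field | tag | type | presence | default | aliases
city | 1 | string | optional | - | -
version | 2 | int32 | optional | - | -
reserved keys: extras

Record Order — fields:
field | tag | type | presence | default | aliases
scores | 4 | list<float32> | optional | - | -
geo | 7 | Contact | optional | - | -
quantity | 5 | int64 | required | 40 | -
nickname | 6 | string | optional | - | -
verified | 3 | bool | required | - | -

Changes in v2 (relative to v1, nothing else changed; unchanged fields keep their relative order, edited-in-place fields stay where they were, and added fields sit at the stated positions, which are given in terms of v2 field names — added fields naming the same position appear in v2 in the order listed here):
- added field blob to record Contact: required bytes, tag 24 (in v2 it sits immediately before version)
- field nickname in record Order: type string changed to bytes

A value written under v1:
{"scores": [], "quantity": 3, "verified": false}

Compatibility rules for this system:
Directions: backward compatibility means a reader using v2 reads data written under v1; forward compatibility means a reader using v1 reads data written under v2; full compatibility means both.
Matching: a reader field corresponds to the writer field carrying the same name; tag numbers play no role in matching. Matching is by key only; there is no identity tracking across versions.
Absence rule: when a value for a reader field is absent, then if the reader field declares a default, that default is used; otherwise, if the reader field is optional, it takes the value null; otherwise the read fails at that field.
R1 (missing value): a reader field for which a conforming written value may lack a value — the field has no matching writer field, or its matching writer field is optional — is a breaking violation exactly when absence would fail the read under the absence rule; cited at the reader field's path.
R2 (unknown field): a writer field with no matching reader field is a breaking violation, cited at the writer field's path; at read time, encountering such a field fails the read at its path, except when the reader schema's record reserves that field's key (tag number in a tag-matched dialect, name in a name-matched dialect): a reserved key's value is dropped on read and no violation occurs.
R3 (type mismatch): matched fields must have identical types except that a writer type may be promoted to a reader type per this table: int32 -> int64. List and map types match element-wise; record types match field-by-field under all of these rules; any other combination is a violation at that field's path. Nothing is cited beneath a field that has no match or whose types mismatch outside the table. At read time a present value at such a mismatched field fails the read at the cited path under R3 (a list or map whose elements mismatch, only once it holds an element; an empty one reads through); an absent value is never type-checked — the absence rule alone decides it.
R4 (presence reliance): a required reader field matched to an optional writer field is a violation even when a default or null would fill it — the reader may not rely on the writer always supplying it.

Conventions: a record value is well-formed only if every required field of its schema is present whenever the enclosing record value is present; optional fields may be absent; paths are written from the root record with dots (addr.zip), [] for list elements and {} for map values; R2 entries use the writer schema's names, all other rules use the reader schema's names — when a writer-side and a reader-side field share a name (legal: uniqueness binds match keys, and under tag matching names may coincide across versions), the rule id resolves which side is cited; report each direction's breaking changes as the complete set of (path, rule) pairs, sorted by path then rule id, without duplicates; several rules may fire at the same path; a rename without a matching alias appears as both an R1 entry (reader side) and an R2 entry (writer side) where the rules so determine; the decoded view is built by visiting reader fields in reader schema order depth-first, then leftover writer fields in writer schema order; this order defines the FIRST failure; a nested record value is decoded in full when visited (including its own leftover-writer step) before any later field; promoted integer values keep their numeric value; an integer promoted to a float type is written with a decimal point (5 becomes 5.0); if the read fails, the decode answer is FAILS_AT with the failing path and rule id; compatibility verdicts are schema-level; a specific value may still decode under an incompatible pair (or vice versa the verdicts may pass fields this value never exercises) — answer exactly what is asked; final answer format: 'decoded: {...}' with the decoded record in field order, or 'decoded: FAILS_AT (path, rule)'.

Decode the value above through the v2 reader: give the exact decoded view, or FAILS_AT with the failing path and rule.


decoded: {"scores": [], "geo": null, "quantity": 3, "nickname": null, "verified": false}

in Order below, arrows point writer -> reader
decoding the Order value with the v2 reader:
  scores := []
  geo := null (not supplied -> null)
  quantity := 3
  nickname := null (not supplied -> null)
  verified := false
  => decoded: {"scores": [], "geo": null, "quantity": 3, "nickname": null, "verified": false}
ruling out the remaining Order differences:
  added field blob to record Contact: required bytes, tag 24 (in v2 it sits immediately before version) -> changes Order's schema-level verdicts only — the decode of this value is the same
  field nickname in record Order: type string changed to bytes -> changes Order's schema-level verdicts only — the decode of this value is the same


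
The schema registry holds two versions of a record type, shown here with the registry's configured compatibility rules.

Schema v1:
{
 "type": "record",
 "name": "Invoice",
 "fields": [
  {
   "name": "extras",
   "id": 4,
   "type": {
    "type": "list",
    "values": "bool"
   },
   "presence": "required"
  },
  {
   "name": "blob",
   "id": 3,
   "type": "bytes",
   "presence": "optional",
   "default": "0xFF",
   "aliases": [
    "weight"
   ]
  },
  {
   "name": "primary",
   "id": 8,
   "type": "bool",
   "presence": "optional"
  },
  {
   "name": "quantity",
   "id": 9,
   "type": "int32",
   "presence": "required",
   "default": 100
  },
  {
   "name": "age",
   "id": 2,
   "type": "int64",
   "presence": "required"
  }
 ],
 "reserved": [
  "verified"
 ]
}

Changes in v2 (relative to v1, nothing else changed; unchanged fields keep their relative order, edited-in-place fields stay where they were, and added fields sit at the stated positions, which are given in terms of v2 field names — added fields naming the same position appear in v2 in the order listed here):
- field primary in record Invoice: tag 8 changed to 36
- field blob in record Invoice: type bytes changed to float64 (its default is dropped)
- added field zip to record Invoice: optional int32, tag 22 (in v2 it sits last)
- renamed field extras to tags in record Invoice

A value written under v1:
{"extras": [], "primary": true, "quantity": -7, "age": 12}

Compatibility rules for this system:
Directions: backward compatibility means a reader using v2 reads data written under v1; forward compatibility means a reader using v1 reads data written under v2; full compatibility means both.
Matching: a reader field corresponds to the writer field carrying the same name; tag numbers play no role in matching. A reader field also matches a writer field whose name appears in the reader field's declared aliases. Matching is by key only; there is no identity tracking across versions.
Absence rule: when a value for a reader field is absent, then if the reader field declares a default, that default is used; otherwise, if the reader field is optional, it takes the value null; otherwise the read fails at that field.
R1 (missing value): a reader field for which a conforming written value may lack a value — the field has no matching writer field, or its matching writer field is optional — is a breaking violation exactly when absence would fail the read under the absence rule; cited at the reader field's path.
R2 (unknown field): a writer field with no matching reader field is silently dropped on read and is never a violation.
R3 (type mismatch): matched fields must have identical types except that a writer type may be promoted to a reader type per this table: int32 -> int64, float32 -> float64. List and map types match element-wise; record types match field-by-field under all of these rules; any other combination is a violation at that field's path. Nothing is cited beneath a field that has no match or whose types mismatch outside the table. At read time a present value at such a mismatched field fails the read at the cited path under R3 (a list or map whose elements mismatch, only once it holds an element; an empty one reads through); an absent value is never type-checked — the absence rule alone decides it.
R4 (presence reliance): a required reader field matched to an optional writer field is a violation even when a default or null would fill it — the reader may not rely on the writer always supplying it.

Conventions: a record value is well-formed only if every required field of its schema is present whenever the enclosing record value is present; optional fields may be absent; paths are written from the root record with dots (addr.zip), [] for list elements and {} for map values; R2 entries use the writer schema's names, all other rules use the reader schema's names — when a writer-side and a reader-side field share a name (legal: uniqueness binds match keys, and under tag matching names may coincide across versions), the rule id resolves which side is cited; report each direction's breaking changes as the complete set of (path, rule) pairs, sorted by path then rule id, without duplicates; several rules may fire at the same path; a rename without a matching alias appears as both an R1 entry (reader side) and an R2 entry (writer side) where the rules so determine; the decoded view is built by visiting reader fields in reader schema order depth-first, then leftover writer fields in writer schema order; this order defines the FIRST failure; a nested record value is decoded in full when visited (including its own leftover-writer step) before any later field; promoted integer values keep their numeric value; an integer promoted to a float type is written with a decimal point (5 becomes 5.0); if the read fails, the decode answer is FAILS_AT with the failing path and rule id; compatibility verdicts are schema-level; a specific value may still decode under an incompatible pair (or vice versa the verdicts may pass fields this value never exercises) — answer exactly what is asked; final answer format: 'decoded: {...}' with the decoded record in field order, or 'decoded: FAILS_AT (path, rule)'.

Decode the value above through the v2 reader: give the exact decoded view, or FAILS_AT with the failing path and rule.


decoded: FAILS_AT (tags, R1)

arrows below run writer -> reader for Invoice
migrating the Invoice value to v2:
  read fails at tags under R1 (no fill)
  => FAILS_AT (tags, R1)
checking off the Invoice differences that do not matter here:
  field primary in record Invoice: tag 8 changed to 36 -> no rule fires on it and the decoded Invoice view is identical with or without it
  field blob in record Invoice: type bytes changed to float64 (its default is dropped) -> schema-level compatibility only; this Invoice value's decode is unchanged
  added field zip to record Invoice: optional int32, tag 22 (in v2 it sits last) -> no rule fires on it and the decoded Invoice view is identical with or without it


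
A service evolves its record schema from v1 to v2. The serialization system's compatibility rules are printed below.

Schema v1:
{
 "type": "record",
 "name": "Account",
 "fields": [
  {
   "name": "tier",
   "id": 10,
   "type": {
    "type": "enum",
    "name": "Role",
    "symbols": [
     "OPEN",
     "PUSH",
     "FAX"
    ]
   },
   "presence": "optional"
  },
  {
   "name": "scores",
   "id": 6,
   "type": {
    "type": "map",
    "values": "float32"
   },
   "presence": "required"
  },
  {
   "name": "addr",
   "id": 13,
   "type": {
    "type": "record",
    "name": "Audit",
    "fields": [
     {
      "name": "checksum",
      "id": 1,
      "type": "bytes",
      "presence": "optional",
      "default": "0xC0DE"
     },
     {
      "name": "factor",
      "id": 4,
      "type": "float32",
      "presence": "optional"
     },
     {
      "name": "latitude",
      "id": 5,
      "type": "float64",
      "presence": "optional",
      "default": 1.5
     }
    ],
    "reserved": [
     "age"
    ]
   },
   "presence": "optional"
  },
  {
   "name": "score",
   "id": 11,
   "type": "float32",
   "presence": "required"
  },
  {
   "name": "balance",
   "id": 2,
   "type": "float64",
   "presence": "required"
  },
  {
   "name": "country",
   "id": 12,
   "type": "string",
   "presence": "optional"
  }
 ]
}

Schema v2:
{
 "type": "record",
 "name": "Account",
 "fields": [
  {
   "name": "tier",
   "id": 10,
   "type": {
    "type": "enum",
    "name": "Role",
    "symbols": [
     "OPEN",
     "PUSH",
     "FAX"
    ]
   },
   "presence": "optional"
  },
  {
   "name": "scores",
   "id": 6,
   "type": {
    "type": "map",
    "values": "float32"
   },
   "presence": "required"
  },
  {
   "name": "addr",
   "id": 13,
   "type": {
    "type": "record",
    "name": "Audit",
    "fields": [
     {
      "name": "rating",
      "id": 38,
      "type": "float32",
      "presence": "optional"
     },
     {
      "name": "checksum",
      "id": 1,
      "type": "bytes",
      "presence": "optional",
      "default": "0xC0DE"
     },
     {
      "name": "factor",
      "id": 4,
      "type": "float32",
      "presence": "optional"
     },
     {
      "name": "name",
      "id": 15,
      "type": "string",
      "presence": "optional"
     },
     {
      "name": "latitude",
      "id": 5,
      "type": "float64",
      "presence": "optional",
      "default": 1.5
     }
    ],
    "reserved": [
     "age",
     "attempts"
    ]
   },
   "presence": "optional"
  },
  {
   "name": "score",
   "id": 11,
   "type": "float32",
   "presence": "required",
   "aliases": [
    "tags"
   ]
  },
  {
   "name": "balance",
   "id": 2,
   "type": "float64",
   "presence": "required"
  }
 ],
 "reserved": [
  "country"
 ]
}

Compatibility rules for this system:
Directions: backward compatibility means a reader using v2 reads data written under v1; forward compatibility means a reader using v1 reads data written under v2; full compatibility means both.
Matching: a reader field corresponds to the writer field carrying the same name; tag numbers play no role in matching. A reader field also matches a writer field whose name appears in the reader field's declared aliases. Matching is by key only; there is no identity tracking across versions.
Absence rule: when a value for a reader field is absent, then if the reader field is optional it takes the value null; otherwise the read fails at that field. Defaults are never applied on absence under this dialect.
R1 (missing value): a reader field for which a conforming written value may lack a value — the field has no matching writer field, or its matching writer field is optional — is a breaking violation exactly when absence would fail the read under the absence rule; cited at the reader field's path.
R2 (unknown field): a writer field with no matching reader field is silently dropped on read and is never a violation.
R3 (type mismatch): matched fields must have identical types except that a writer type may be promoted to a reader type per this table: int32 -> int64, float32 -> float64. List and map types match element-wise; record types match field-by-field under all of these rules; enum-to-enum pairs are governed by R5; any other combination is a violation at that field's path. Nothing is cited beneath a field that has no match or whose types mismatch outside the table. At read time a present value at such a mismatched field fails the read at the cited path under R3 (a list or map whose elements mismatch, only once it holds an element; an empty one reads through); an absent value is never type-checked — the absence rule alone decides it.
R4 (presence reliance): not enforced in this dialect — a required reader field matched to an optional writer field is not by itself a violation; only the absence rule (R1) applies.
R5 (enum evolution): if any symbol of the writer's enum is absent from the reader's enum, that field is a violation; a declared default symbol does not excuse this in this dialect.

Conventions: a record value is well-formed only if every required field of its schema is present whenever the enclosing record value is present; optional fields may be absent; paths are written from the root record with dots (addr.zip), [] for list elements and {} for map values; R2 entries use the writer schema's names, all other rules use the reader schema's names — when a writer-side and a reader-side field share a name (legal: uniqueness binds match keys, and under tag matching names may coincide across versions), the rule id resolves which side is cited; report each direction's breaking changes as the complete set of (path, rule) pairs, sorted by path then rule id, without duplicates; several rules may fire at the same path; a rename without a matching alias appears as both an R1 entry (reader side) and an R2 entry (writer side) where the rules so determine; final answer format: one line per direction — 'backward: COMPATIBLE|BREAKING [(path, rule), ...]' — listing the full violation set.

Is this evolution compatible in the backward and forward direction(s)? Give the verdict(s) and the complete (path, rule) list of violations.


backward: COMPATIBLE []; forward: COMPATIBLE []

arrows below run writer -> reader for Account
backward on Account — v2 reading data written by v1:
  tier <- tier (Role -> Role, writer optional)
  scores <- scores (map<string, float32> -> map<string, float32>, writer required)
  addr <- addr (Audit -> Audit, writer optional)
  score <- score (float32 -> float32, writer required)
  balance <- balance (float64 -> float64, writer required)
  writer field country has no reader counterpart
  addr.rating: no writer-side match
  addr.checksum <- addr.checksum (bytes -> bytes, writer optional)
  addr.factor <- addr.factor (float32 -> float32, writer optional)
  addr.name: no writer-side match
  addr.latitude <- addr.latitude (float64 -> float64, writer optional)
  => backward: COMPATIBLE
forward on Account — v1 reading data written by v2:
  tier <- tier (Role -> Role, writer optional)
  scores <- scores (map<string, float32> -> map<string, float32>, writer required)
  addr <- addr (Audit -> Audit, writer optional)
  score <- score (float32 -> float32, writer required)
  balance <- balance (float64 -> float64, writer required)
  country: no writer-side match
  addr.checksum <- addr.checksum (bytes -> bytes, writer optional)
  addr.factor <- addr.factor (float32 -> float32, writer optional)
  addr.latitude <- addr.latitude (float64 -> float64, writer optional)
  writer field addr.rating has no reader counterpart
  writer field addr.name has no reader counterpart
  => forward: COMPATIBLE


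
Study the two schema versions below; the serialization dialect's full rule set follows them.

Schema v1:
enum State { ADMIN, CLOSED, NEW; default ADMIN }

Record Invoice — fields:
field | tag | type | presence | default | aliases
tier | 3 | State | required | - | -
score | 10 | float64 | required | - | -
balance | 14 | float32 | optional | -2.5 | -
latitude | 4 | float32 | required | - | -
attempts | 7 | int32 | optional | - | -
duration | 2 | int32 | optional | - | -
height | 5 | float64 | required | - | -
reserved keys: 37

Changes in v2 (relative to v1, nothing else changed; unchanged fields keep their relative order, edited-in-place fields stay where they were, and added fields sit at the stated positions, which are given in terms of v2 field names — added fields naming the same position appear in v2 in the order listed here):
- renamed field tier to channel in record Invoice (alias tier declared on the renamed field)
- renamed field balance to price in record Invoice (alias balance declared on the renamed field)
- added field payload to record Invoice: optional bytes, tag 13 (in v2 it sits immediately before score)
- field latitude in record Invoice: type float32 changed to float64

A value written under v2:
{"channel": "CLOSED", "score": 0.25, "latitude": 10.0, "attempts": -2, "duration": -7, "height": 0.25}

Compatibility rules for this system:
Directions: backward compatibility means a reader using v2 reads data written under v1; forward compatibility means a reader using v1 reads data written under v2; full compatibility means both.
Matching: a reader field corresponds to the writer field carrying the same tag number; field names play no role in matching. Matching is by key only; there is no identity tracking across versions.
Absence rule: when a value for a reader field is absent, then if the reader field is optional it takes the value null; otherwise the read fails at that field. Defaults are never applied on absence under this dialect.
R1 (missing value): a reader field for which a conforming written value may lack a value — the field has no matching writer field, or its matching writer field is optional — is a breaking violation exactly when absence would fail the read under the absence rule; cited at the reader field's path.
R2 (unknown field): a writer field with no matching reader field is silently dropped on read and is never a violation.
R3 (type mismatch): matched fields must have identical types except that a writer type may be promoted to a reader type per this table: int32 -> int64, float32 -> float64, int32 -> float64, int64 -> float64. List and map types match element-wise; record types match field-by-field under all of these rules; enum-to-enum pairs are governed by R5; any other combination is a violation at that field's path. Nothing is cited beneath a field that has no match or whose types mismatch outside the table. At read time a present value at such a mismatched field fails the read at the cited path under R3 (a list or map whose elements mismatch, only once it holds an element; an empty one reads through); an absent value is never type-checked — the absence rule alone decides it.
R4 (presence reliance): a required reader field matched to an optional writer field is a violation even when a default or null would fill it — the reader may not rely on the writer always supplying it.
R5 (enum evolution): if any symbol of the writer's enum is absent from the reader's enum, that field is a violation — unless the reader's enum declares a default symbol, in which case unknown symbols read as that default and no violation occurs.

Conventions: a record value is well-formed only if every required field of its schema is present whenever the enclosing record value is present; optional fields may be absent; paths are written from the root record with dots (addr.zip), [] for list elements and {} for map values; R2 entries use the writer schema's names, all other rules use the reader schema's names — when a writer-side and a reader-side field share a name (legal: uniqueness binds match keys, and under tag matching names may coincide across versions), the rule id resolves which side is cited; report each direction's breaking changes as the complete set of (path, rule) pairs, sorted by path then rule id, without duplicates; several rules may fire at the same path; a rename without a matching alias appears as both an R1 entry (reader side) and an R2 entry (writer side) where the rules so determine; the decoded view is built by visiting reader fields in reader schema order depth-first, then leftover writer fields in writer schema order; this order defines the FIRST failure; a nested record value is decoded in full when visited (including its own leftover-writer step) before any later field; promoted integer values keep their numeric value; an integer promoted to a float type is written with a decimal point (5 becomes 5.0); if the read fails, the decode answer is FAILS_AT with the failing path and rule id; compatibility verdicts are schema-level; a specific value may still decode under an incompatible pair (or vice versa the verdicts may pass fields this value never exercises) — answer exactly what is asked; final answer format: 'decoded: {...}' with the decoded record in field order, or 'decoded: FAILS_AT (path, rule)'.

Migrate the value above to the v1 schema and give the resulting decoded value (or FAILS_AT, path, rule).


in Invoice below, arrows point writer -> reader
decode (reader v1):
  tier := "CLOSED" (from writer channel)
  score := 0.25
  balance := null (missing; optional => null)
  read fails at latitude under R3
  => FAILS_AT (latitude, R3)
remaining Invoice differences; none change what is asked:
  renamed field tier to channel in record Invoice (alias tier declared on the renamed field) -> no rule fires on it and the decoded Invoice view is identical with or without it
  renamed field balance to price in record Invoice (alias balance declared on the renamed field) -> no rule fires on it and the decoded Invoice view is identical with or without it
  added field payload to record Invoice: optional bytes, tag 13 (in v2 it sits immediately before score) -> no rule fires on it and the decoded Invoice view is identical with or without it

decoded: FAILS_AT (latitude, R3)


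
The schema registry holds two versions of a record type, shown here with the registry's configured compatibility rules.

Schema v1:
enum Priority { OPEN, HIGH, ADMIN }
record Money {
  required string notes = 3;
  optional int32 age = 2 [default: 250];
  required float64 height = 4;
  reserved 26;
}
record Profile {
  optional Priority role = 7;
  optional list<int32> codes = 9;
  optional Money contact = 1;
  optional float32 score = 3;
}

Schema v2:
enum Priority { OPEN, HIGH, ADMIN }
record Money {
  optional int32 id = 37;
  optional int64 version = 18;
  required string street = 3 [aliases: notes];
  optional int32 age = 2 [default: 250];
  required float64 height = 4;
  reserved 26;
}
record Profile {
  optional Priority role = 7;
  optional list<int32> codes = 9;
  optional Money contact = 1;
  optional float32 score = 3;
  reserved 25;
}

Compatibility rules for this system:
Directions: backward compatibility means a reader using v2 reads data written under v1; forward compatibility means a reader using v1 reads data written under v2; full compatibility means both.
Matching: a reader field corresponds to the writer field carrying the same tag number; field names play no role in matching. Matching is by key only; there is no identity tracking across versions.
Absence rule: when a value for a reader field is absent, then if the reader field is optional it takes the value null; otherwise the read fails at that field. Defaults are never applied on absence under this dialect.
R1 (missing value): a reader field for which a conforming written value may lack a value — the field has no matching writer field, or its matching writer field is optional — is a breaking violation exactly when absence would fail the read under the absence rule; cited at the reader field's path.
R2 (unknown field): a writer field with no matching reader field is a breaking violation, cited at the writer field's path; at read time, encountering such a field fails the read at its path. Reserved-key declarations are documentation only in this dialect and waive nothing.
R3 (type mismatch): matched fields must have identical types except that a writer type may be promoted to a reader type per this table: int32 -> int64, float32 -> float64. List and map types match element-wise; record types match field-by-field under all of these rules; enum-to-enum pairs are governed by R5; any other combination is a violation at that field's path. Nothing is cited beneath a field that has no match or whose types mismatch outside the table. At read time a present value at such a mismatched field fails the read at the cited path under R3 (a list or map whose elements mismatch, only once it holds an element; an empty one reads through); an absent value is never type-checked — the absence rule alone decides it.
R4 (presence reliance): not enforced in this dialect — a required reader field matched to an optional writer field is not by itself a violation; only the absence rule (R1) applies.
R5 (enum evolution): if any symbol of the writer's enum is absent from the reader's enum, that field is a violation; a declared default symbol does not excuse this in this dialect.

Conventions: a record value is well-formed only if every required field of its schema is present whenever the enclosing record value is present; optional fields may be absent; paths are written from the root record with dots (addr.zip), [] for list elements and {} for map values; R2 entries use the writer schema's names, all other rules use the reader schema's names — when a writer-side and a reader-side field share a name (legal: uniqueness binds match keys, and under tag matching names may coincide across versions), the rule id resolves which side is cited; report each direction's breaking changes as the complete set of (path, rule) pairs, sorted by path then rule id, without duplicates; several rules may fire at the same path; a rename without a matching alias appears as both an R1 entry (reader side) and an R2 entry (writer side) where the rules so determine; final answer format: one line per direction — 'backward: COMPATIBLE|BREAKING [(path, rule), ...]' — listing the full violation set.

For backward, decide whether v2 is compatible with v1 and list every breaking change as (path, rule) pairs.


backward: COMPATIBLE []

arrows below run writer -> reader for Profile
checking backward for Profile: reader v2 against writer v1:
  role: paired with writer role (Priority -> Priority; writer optional)
  codes: paired with writer codes (list<int32> -> list<int32>; writer optional)
  contact: paired with writer contact (Money -> Money; writer optional)
  score: paired with writer score (float32 -> float32; writer optional)
  contact.id: no writer-side match
  contact.version: no writer-side match
  contact.street: paired with writer contact.notes (string -> string; writer required)
  contact.age: paired with writer contact.age (int32 -> int32; writer optional)
  contact.height: paired with writer contact.height (float64 -> float64; writer required)
  nothing fires on Profile: backward is COMPATIBLE
the rest of the Profile diff is inert for this question:
  added field version to record Money: optional int64, tag 18 (in v2 it sits immediately before street) -> matters only for Profile's forward compatibility — outside the asked direction
  renamed field notes to street in record Money (alias notes declared on the renamed field) -> no rule fires on it in Profile's dialect; the asked verdict holds
  added field id to record Money: optional int32, tag 37 (in v2 it sits immediately before street) -> matters only for Profile's forward compatibility — outside the asked direction


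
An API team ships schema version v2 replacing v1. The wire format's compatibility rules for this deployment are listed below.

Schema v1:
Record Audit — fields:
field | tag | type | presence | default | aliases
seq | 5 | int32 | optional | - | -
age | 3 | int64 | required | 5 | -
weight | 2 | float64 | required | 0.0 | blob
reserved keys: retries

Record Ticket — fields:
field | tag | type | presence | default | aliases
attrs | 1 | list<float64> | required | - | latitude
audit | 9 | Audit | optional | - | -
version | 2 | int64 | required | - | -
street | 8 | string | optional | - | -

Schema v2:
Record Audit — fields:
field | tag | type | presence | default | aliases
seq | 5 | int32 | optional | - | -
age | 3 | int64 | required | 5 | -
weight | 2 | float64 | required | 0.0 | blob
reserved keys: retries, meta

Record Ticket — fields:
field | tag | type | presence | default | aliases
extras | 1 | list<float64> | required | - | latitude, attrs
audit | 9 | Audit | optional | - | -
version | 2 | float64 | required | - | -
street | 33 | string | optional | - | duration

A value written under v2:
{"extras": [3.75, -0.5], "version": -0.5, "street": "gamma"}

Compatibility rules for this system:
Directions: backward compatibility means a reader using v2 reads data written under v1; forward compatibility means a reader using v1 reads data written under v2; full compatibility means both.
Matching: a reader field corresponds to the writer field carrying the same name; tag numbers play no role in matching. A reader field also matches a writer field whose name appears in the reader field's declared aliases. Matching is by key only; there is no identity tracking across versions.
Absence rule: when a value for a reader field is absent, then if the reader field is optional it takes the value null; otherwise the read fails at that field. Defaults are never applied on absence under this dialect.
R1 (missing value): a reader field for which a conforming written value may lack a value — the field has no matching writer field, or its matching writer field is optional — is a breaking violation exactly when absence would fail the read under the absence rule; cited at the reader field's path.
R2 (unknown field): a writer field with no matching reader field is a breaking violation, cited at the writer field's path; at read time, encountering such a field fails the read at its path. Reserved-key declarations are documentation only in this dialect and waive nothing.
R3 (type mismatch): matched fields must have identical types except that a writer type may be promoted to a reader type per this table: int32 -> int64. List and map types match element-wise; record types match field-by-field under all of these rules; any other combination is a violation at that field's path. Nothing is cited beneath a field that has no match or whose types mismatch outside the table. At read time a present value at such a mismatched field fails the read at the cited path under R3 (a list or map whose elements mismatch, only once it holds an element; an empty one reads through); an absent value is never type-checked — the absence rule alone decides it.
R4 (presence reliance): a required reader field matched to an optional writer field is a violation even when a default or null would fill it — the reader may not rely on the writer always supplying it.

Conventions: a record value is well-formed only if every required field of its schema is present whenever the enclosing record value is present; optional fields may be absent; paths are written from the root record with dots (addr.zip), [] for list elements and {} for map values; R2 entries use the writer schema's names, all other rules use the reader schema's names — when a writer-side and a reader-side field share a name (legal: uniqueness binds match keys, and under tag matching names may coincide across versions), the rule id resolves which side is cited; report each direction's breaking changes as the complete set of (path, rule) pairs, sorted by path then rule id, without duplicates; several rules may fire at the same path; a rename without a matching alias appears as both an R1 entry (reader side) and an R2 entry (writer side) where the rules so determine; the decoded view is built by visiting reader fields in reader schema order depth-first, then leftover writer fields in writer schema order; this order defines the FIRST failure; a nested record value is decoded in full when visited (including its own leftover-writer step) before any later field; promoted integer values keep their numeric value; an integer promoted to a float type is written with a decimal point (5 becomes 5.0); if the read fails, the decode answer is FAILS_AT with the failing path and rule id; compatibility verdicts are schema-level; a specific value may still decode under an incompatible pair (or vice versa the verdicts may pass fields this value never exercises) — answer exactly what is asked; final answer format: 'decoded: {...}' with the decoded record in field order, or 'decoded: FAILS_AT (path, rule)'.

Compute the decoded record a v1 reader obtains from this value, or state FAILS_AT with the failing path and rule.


decoded: FAILS_AT (attrs, R1)

in Ticket below, arrows point writer -> reader
decode (reader v1):
  read fails at attrs under R1 (no fill)
  => FAILS_AT (attrs, R1)
remaining Ticket differences; none change what is asked:
  field version in record Ticket: type int64 changed to float64 -> changes Ticket's schema-level verdicts only — the decode of this value is the same
  field street in record Ticket: tag 8 changed to 33 -> triggers nothing under the printed rules; the Ticket answer is the same either way
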